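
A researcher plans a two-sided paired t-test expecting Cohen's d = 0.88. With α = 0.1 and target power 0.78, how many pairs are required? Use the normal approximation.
n = 8 pairs

Sample size formula (paired t-test, normal approximation):
n = ((z_{α/2} + z_β) / d)²

z_{α/2} = 1.645 (for α = 0.1, two-sided)
z_β = 0.772 (for power = 0.78)
d = 0.88

n = ((1.645 + 0.772) / 0.88)²
n = (2.747)²
n ≈ 7.55
Round up to the next whole number: n = 8 pairs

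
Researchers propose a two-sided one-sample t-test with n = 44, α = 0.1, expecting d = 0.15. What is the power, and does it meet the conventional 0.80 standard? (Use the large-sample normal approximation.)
Power ≈ 0.26; the study is underpowered (power < 0.80)

Power calculation (one-sample t-test, normal approximation):
z_β = d · √n - z_{α/2}
z_β = 0.15 · √44 - 1.645
z_β = 0.15 · 6.633 - 1.645
z_β = -0.650

Power = Φ(z_β) = Φ(-0.650) ≈ 0.258

Effect size d = 0.15 is very small by Cohen's convention (0.2/0.5/0.8).

Threshold: power ≥ 0.80 is conventionally adequate.
Power ≈ 0.26 → the study is underpowered (power < 0.80).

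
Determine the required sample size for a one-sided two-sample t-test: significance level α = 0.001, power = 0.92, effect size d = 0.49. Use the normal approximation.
n = 169 per group

Sample size formula (two-sample t-test, normal approximation):
n = 2 · ((z_α + z_β) / d)²

z_α = 3.090 (for α = 0.001, one-sided)
z_β = 1.405 (for power = 0.92)
d = 0.49

n = 2 · ((3.090 + 1.405) / 0.49)²
n = 2 · (9.173)²
n ≈ 168.29
Round up to the next whole number: n = 169 per group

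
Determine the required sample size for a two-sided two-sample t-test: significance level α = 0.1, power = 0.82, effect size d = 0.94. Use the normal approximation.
n = 15 per group

Sample size formula (two-sample t-test, normal approximation):
n = 2 · ((z_{α/2} + z_β) / d)²

z_{α/2} = 1.645 (for α = 0.1, two-sided)
z_β = 0.915 (for power = 0.82)
d = 0.94

n = 2 · ((1.645 + 0.915) / 0.94)²
n = 2 · (2.723)²
n ≈ 14.83
Round up to the next whole number: n = 15 per group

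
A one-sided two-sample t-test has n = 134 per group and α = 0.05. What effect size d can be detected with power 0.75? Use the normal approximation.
d ≈ 0.28

Minimum detectable effect (two-sample t-test, normal approximation):
d = (z_α + z_β) / √(n/2)
d = (1.645 + 0.674) / √(134/2)
d = 2.319 / 8.185
d ≈ 0.28

By Cohen's convention (0.2 small / 0.5 medium / 0.8 large): small effect.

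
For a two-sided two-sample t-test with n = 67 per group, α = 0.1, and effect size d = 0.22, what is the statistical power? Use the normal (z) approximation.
Power ≈ 0.36

Power calculation (two-sample t-test, normal approximation):
z_β = d · √(n/2) - z_{α/2}
z_β = 0.22 · √(67/2) - 1.645
z_β = 0.22 · 5.788 - 1.645
z_β = -0.372

Power = Φ(z_β) = Φ(-0.372) ≈ 0.355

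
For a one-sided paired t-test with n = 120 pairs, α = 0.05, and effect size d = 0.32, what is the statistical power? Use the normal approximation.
Power ≈ 0.97

Power calculation (paired t-test, normal approximation):
z_β = d · √n - z_α
z_β = 0.32 · √120 - 1.645
z_β = 0.32 · 10.954 - 1.645
z_β = 1.861

Power = Φ(z_β) = Φ(1.861) ≈ 0.969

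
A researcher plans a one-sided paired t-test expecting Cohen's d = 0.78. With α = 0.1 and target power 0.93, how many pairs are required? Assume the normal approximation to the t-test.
n = 13 pairs

Sample size formula (paired t-test, normal approximation):
n = ((z_α + z_β) / d)²

z_α = 1.282 (for α = 0.1, one-sided)
z_β = 1.476 (for power = 0.93)
d = 0.78

n = ((1.282 + 1.476) / 0.78)²
n = (3.536)²
n ≈ 12.50
Round up to the next whole number: n = 13 pairs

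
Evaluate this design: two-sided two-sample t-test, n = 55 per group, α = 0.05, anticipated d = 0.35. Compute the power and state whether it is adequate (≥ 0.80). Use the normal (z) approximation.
Power ≈ 0.45; the study is underpowered (power < 0.80)

Power calculation (two-sample t-test, normal approximation):
z_β = d · √(n/2) - z_{α/2}
z_β = 0.35 · √(55/2) - 1.960
z_β = 0.35 · 5.244 - 1.960
z_β = -0.125

Power = Φ(z_β) = Φ(-0.125) ≈ 0.450

Effect size d = 0.35 is small by Cohen's convention (0.2/0.5/0.8).

Threshold: power ≥ 0.80 is conventionally adequate.
Power ≈ 0.45 → the study is underpowered (power < 0.80).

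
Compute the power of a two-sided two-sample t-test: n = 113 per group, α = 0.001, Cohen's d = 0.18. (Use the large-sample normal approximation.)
Power ≈ 0.03

Power calculation (two-sample t-test, normal approximation):
z_β = d · √(n/2) - z_{α/2}
z_β = 0.18 · √(113/2) - 3.291
z_β = 0.18 · 7.517 - 3.291
z_β = -1.938

Power = Φ(z_β) = Φ(-1.938) ≈ 0.026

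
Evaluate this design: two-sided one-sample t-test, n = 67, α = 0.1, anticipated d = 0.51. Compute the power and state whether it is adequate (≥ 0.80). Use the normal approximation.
Power ≈ 0.99; the study is adequately powered (power ≥ 0.80)

Power calculation (one-sample t-test, normal approximation):
z_β = d · √n - z_{α/2}
z_β = 0.51 · √67 - 1.645
z_β = 0.51 · 8.185 - 1.645
z_β = 2.530

Power = Φ(z_β) = Φ(2.530) ≈ 0.994

Effect size d = 0.51 is medium by Cohen's convention (0.2/0.5/0.8).

Threshold: power ≥ 0.80 is conventionally adequate.
Power ≈ 0.99 → the study is adequately powered (power ≥ 0.80).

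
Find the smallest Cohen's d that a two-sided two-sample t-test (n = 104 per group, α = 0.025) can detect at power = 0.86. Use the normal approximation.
d ≈ 0.46

Minimum detectable effect (two-sample t-test, normal approximation):
d = (z_{α/2} + z_β) / √(n/2)
d = (2.241 + 1.080) / √(104/2)
d = 3.322 / 7.211
d ≈ 0.46

By Cohen's convention (0.2 small / 0.5 medium / 0.8 large): small effect.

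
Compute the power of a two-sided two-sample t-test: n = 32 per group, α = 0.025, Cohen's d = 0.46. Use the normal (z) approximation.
Power ≈ 0.34

Power calculation (two-sample t-test, normal approximation):
z_β = d · √(n/2) - z_{α/2}
z_β = 0.46 · √(32/2) - 2.241
z_β = 0.46 · 4.000 - 2.241
z_β = -0.401

Power = Φ(z_β) = Φ(-0.401) ≈ 0.344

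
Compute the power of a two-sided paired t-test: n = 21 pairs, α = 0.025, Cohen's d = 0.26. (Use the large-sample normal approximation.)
Power ≈ 0.15

Power calculation (paired t-test, normal approximation):
z_β = d · √n - z_{α/2}
z_β = 0.26 · √21 - 2.241
z_β = 0.26 · 4.583 - 2.241
z_β = -1.050

Power = Φ(z_β) = Φ(-1.050) ≈ 0.147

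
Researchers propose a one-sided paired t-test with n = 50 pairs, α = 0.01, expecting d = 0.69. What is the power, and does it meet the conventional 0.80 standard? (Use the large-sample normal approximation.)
Power ≈ 0.99; the study is adequately powered (power ≥ 0.80)

Power calculation (paired t-test, normal approximation):
z_β = d · √n - z_α
z_β = 0.69 · √50 - 2.326
z_β = 0.69 · 7.071 - 2.326
z_β = 2.553

Power = Φ(z_β) = Φ(2.553) ≈ 0.995

Effect size d = 0.69 is medium by Cohen's convention (0.2/0.5/0.8).

Threshold: power ≥ 0.80 is conventionally adequate.
Power ≈ 0.99 → the study is adequately powered (power ≥ 0.80).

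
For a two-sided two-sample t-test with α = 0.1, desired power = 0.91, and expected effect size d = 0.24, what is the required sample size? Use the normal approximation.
n = 310 per group

Sample size formula (two-sample t-test, normal approximation):
n = 2 · ((z_{α/2} + z_β) / d)²

z_{α/2} = 1.645 (for α = 0.1, two-sided)
z_β = 1.341 (for power = 0.91)
d = 0.24

n = 2 · ((1.645 + 1.341) / 0.24)²
n = 2 · (12.442)²
n ≈ 309.61
Round up to the next whole number: n = 310 per group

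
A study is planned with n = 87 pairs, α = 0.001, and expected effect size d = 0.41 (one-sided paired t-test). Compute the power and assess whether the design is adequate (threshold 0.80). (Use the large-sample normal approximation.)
Power ≈ 0.77; the study is underpowered (power < 0.80)

Power calculation (paired t-test, normal approximation):
z_β = d · √n - z_α
z_β = 0.41 · √87 - 3.090
z_β = 0.41 · 9.327 - 3.090
z_β = 0.734

Power = Φ(z_β) = Φ(0.734) ≈ 0.769

Effect size d = 0.41 is small by Cohen's convention (0.2/0.5/0.8).

Threshold: power ≥ 0.80 is conventionally adequate.
Power ≈ 0.77 → the study is underpowered (power < 0.80).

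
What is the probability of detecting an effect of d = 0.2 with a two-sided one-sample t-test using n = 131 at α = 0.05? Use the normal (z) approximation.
Power ≈ 0.63

Power calculation (one-sample t-test, normal approximation):
z_β = d · √n - z_{α/2}
z_β = 0.2 · √131 - 1.960
z_β = 0.2 · 11.446 - 1.960
z_β = 0.329

Power = Φ(z_β) = Φ(0.329) ≈ 0.629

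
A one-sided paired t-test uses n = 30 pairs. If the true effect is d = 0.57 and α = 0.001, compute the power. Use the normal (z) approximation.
Power ≈ 0.51

Power calculation (paired t-test, normal approximation):
z_β = d · √n - z_α
z_β = 0.57 · √30 - 3.090
z_β = 0.57 · 5.477 - 3.090
z_β = 0.032

Power = Φ(z_β) = Φ(0.032) ≈ 0.513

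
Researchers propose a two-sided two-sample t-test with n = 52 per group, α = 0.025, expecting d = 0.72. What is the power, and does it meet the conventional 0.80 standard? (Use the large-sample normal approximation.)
Power ≈ 0.92; the study is adequately powered (power ≥ 0.80)

Power calculation (two-sample t-test, normal approximation):
z_β = d · √(n/2) - z_{α/2}
z_β = 0.72 · √(52/2) - 2.241
z_β = 0.72 · 5.099 - 2.241
z_β = 1.430

Power = Φ(z_β) = Φ(1.430) ≈ 0.924

Effect size d = 0.72 is medium by Cohen's convention (0.2/0.5/0.8).

Threshold: power ≥ 0.80 is conventionally adequate.
Power ≈ 0.92 → the study is adequately powered (power ≥ 0.80).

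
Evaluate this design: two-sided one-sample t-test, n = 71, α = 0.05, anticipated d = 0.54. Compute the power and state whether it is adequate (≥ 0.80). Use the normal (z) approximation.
Power ≈ 1.00; the study is adequately powered (power ≥ 0.80)

Power calculation (one-sample t-test, normal approximation):
z_β = d · √n - z_{α/2}
z_β = 0.54 · √71 - 1.960
z_β = 0.54 · 8.426 - 1.960
z_β = 2.590

Power = Φ(z_β) = Φ(2.590) ≈ 0.995

Effect size d = 0.54 is medium by Cohen's convention (0.2/0.5/0.8).

Threshold: power ≥ 0.80 is conventionally adequate.
Power ≈ 1.00 → the study is adequately powered (power ≥ 0.80).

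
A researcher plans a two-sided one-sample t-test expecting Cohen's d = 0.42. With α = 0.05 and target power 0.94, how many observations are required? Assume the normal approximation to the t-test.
n = 71

Sample size formula (one-sample t-test, normal approximation):
n = ((z_{α/2} + z_β) / d)²

z_{α/2} = 1.960 (for α = 0.05, two-sided)
z_β = 1.555 (for power = 0.94)
d = 0.42

n = ((1.960 + 1.555) / 0.42)²
n = (8.369)²
n ≈ 70.04
Round up to the next whole number: n = 71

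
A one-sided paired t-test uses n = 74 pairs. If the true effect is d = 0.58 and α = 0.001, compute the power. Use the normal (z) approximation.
Power ≈ 0.97

Power calculation (paired t-test, normal approximation):
z_β = d · √n - z_α
z_β = 0.58 · √74 - 3.090
z_β = 0.58 · 8.602 - 3.090
z_β = 1.899

Power = Φ(z_β) = Φ(1.899) ≈ 0.971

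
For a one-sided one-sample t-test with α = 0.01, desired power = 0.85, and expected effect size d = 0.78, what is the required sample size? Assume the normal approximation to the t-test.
n = 19

Sample size formula (one-sample t-test, normal approximation):
n = ((z_α + z_β) / d)²

z_α = 2.326 (for α = 0.01, one-sided)
z_β = 1.036 (for power = 0.85)
d = 0.78

n = ((2.326 + 1.036) / 0.78)²
n = (4.310)²
n ≈ 18.58
Round up to the next whole number: n = 19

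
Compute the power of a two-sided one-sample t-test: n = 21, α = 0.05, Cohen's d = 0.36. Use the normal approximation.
Power ≈ 0.38

Power calculation (one-sample t-test, normal approximation):
z_β = d · √n - z_{α/2}
z_β = 0.36 · √21 - 1.960
z_β = 0.36 · 4.583 - 1.960
z_β = -0.310

Power = Φ(z_β) = Φ(-0.310) ≈ 0.378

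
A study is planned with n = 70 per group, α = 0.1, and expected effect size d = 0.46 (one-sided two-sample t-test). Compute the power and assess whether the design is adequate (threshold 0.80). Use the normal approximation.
Power ≈ 0.93; the study is adequately powered (power ≥ 0.80)

Power calculation (two-sample t-test, normal approximation):
z_β = d · √(n/2) - z_α
z_β = 0.46 · √(70/2) - 1.282
z_β = 0.46 · 5.916 - 1.282
z_β = 1.440

Power = Φ(z_β) = Φ(1.440) ≈ 0.925

Effect size d = 0.46 is small by Cohen's convention (0.2/0.5/0.8).

Threshold: power ≥ 0.80 is conventionally adequate.
Power ≈ 0.93 → the study is adequately powered (power ≥ 0.80).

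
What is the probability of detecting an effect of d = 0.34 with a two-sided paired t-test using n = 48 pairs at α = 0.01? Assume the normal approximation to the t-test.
Power ≈ 0.41

Power calculation (paired t-test, normal approximation):
z_β = d · √n - z_{α/2}
z_β = 0.34 · √48 - 2.576
z_β = 0.34 · 6.928 - 2.576
z_β = -0.220

Power = Φ(z_β) = Φ(-0.220) ≈ 0.413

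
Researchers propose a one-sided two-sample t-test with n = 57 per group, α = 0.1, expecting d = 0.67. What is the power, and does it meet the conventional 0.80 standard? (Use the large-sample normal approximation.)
Power ≈ 0.99; the study is adequately powered (power ≥ 0.80)

Power calculation (two-sample t-test, normal approximation):
z_β = d · √(n/2) - z_α
z_β = 0.67 · √(57/2) - 1.282
z_β = 0.67 · 5.339 - 1.282
z_β = 2.295

Power = Φ(z_β) = Φ(2.295) ≈ 0.989

Effect size d = 0.67 is medium by Cohen's convention (0.2/0.5/0.8).

Threshold: power ≥ 0.80 is conventionally adequate.
Power ≈ 0.99 → the study is adequately powered (power ≥ 0.80).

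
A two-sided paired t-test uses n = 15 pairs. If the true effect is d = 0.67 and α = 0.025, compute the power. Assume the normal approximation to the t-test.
Power ≈ 0.64

Power calculation (paired t-test, normal approximation):
z_β = d · √n - z_{α/2}
z_β = 0.67 · √15 - 2.241
z_β = 0.67 · 3.873 - 2.241
z_β = 0.353

Power = Φ(z_β) = Φ(0.353) ≈ 0.638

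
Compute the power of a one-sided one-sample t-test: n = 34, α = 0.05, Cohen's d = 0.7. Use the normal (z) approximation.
Power ≈ 0.99

Power calculation (one-sample t-test, normal approximation):
z_β = d · √n - z_α
z_β = 0.7 · √34 - 1.645
z_β = 0.7 · 5.831 - 1.645
z_β = 2.437

Power = Φ(z_β) = Φ(2.437) ≈ 0.993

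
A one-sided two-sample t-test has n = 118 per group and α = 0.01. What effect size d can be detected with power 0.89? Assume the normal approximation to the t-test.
d ≈ 0.46

Minimum detectable effect (two-sample t-test, normal approximation):
d = (z_α + z_β) / √(n/2)
d = (2.326 + 1.227) / √(118/2)
d = 3.553 / 7.681
d ≈ 0.46

By Cohen's convention (0.2 small / 0.5 medium / 0.8 large): small effect.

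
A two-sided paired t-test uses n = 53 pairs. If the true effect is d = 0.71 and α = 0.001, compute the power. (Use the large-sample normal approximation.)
Power ≈ 0.97

Power calculation (paired t-test, normal approximation):
z_β = d · √n - z_{α/2}
z_β = 0.71 · √53 - 3.291
z_β = 0.71 · 7.280 - 3.291
z_β = 1.878

Power = Φ(z_β) = Φ(1.878) ≈ 0.970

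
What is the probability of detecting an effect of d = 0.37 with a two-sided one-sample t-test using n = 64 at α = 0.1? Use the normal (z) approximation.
Power ≈ 0.91

Power calculation (one-sample t-test, normal approximation):
z_β = d · √n - z_{α/2}
z_β = 0.37 · √64 - 1.645
z_β = 0.37 · 8.000 - 1.645
z_β = 1.315

Power = Φ(z_β) = Φ(1.315) ≈ 0.906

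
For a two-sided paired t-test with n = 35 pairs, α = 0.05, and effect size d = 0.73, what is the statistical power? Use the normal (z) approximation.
Power ≈ 0.99

Power calculation (paired t-test, normal approximation):
z_β = d · √n - z_{α/2}
z_β = 0.73 · √35 - 1.960
z_β = 0.73 · 5.916 - 1.960
z_β = 2.359

Power = Φ(z_β) = Φ(2.359) ≈ 0.991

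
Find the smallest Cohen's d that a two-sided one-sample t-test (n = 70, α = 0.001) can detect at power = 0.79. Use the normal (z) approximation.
d ≈ 0.49

Minimum detectable effect (one-sample t-test, normal approximation):
d = (z_{α/2} + z_β) / √n
d = (3.291 + 0.806) / √70
d = 4.097 / 8.367
d ≈ 0.49

By Cohen's convention (0.2 small / 0.5 medium / 0.8 large): small effect.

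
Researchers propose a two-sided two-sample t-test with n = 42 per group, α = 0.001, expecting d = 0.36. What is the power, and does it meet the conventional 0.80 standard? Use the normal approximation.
Power ≈ 0.05; the study is underpowered (power < 0.80)

Power calculation (two-sample t-test, normal approximation):
z_β = d · √(n/2) - z_{α/2}
z_β = 0.36 · √(42/2) - 3.291
z_β = 0.36 · 4.583 - 3.291
z_β = -1.641

Power = Φ(z_β) = Φ(-1.641) ≈ 0.050

Effect size d = 0.36 is small by Cohen's convention (0.2/0.5/0.8).

Threshold: power ≥ 0.80 is conventionally adequate.
Power ≈ 0.05 → the study is underpowered (power < 0.80).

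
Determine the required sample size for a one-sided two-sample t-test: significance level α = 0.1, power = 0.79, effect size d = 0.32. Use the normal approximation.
n = 86 per group

Sample size formula (two-sample t-test, normal approximation):
n = 2 · ((z_α + z_β) / d)²

z_α = 1.282 (for α = 0.1, one-sided)
z_β = 0.806 (for power = 0.79)
d = 0.32

n = 2 · ((1.282 + 0.806) / 0.32)²
n = 2 · (6.525)²
n ≈ 85.15
Round up to the next whole number: n = 86 per group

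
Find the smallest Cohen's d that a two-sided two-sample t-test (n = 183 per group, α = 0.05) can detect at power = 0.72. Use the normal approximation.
d ≈ 0.27

Minimum detectable effect (two-sample t-test, normal approximation):
d = (z_{α/2} + z_β) / √(n/2)
d = (1.960 + 0.583) / √(183/2)
d = 2.543 / 9.566
d ≈ 0.27

By Cohen's convention (0.2 small / 0.5 medium / 0.8 large): small effect.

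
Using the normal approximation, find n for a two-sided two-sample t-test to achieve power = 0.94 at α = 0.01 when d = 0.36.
n = 264 per group

Sample size formula (two-sample t-test, normal approximation):
n = 2 · ((z_{α/2} + z_β) / d)²

z_{α/2} = 2.576 (for α = 0.01, two-sided)
z_β = 1.555 (for power = 0.94)
d = 0.36

n = 2 · ((2.576 + 1.555) / 0.36)²
n = 2 · (11.475)²
n ≈ 263.35
Round up to the next whole number: n = 264 per group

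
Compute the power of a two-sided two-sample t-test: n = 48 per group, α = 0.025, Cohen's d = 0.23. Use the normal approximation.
Power ≈ 0.13

Power calculation (two-sample t-test, normal approximation):
z_β = d · √(n/2) - z_{α/2}
z_β = 0.23 · √(48/2) - 2.241
z_β = 0.23 · 4.899 - 2.241
z_β = -1.115

Power = Φ(z_β) = Φ(-1.115) ≈ 0.133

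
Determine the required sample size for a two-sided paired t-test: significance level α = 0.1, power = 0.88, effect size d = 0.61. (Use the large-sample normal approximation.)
n = 22 pairs

Sample size formula (paired t-test, normal approximation):
n = ((z_{α/2} + z_β) / d)²

z_{α/2} = 1.645 (for α = 0.1, two-sided)
z_β = 1.175 (for power = 0.88)
d = 0.61

n = ((1.645 + 1.175) / 0.61)²
n = (4.623)²
n ≈ 21.37
Round up to the next whole number: n = 22 pairs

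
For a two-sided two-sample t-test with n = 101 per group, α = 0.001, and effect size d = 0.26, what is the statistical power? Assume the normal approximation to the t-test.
Power ≈ 0.07

Power calculation (two-sample t-test, normal approximation):
z_β = d · √(n/2) - z_{α/2}
z_β = 0.26 · √(101/2) - 3.291
z_β = 0.26 · 7.106 - 3.291
z_β = -1.443

Power = Φ(z_β) = Φ(-1.443) ≈ 0.075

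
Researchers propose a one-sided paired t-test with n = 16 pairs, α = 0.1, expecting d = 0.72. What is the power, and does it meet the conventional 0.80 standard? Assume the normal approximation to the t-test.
Power ≈ 0.95; the study is adequately powered (power ≥ 0.80)

Power calculation (paired t-test, normal approximation):
z_β = d · √n - z_α
z_β = 0.72 · √16 - 1.282
z_β = 0.72 · 4.000 - 1.282
z_β = 1.598

Power = Φ(z_β) = Φ(1.598) ≈ 0.945

Effect size d = 0.72 is medium by Cohen's convention (0.2/0.5/0.8).

Threshold: power ≥ 0.80 is conventionally adequate.
Power ≈ 0.95 → the study is adequately powered (power ≥ 0.80).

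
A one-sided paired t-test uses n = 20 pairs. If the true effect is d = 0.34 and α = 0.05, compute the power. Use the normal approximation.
Power ≈ 0.45

Power calculation (paired t-test, normal approximation):
z_β = d · √n - z_α
z_β = 0.34 · √20 - 1.645
z_β = 0.34 · 4.472 - 1.645
z_β = -0.124

Power = Φ(z_β) = Φ(-0.124) ≈ 0.451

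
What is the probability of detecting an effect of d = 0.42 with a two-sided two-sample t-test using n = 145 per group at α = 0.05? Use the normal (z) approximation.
Power ≈ 0.95

Power calculation (two-sample t-test, normal approximation):
z_β = d · √(n/2) - z_{α/2}
z_β = 0.42 · √(145/2) - 1.960
z_β = 0.42 · 8.515 - 1.960
z_β = 1.616

Power = Φ(z_β) = Φ(1.616) ≈ 0.947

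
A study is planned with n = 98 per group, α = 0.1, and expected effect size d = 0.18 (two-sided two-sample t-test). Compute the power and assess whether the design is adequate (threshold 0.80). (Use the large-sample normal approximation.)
Power ≈ 0.35; the study is underpowered (power < 0.80)

Power calculation (two-sample t-test, normal approximation):
z_β = d · √(n/2) - z_{α/2}
z_β = 0.18 · √(98/2) - 1.645
z_β = 0.18 · 7.000 - 1.645
z_β = -0.385

Power = Φ(z_β) = Φ(-0.385) ≈ 0.350

Effect size d = 0.18 is very small by Cohen's convention (0.2/0.5/0.8).

Threshold: power ≥ 0.80 is conventionally adequate.
Power ≈ 0.35 → the study is underpowered (power < 0.80).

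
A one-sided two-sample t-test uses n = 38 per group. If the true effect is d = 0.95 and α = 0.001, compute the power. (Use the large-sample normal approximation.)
Power ≈ 0.85

Power calculation (two-sample t-test, normal approximation):
z_β = d · √(n/2) - z_α
z_β = 0.95 · √(38/2) - 3.090
z_β = 0.95 · 4.359 - 3.090
z_β = 1.051

Power = Φ(z_β) = Φ(1.051) ≈ 0.853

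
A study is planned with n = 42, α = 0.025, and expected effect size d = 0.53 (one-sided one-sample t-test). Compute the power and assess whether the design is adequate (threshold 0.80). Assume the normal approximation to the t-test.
Power ≈ 0.93; the study is adequately powered (power ≥ 0.80)

Power calculation (one-sample t-test, normal approximation):
z_β = d · √n - z_α
z_β = 0.53 · √42 - 1.960
z_β = 0.53 · 6.481 - 1.960
z_β = 1.475

Power = Φ(z_β) = Φ(1.475) ≈ 0.930

Effect size d = 0.53 is medium by Cohen's convention (0.2/0.5/0.8).

Threshold: power ≥ 0.80 is conventionally adequate.
Power ≈ 0.93 → the study is adequately powered (power ≥ 0.80).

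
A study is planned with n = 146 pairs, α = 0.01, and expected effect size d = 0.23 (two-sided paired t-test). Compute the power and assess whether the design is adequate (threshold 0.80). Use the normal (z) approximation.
Power ≈ 0.58; the study is underpowered (power < 0.80)

Power calculation (paired t-test, normal approximation):
z_β = d · √n - z_{α/2}
z_β = 0.23 · √146 - 2.576
z_β = 0.23 · 12.083 - 2.576
z_β = 0.203

Power = Φ(z_β) = Φ(0.203) ≈ 0.581

Effect size d = 0.23 is small by Cohen's convention (0.2/0.5/0.8).

Threshold: power ≥ 0.80 is conventionally adequate.
Power ≈ 0.58 → the study is underpowered (power < 0.80).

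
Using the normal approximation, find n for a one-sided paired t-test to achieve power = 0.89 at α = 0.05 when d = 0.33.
n = 76 pairs

Sample size formula (paired t-test, normal approximation):
n = ((z_α + z_β) / d)²

z_α = 1.645 (for α = 0.05, one-sided)
z_β = 1.227 (for power = 0.89)
d = 0.33

n = ((1.645 + 1.227) / 0.33)²
n = (8.703)²
n ≈ 75.74
Round up to the next whole number: n = 76 pairs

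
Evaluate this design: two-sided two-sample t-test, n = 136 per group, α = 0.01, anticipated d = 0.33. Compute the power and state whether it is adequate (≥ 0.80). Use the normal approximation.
Power ≈ 0.56; the study is underpowered (power < 0.80)

Power calculation (two-sample t-test, normal approximation):
z_β = d · √(n/2) - z_{α/2}
z_β = 0.33 · √(136/2) - 2.576
z_β = 0.33 · 8.246 - 2.576
z_β = 0.145

Power = Φ(z_β) = Φ(0.145) ≈ 0.558

Effect size d = 0.33 is small by Cohen's convention (0.2/0.5/0.8).

Threshold: power ≥ 0.80 is conventionally adequate.
Power ≈ 0.56 → the study is underpowered (power < 0.80).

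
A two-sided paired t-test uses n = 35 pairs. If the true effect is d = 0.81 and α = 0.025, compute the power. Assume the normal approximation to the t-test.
Power ≈ 0.99

Power calculation (paired t-test, normal approximation):
z_β = d · √n - z_{α/2}
z_β = 0.81 · √35 - 2.241
z_β = 0.81 · 5.916 - 2.241
z_β = 2.551

Power = Φ(z_β) = Φ(2.551) ≈ 0.995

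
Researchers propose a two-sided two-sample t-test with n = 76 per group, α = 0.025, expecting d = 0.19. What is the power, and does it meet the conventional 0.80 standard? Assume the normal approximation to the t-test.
Power ≈ 0.14; the study is underpowered (power < 0.80)

Power calculation (two-sample t-test, normal approximation):
z_β = d · √(n/2) - z_{α/2}
z_β = 0.19 · √(76/2) - 2.241
z_β = 0.19 · 6.164 - 2.241
z_β = -1.070

Power = Φ(z_β) = Φ(-1.070) ≈ 0.142

Effect size d = 0.19 is very small by Cohen's convention (0.2/0.5/0.8).

Threshold: power ≥ 0.80 is conventionally adequate.
Power ≈ 0.14 → the study is underpowered (power < 0.80).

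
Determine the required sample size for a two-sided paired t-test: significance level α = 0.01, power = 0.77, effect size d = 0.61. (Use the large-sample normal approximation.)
n = 30 pairs

Sample size formula (paired t-test, normal approximation):
n = ((z_{α/2} + z_β) / d)²

z_{α/2} = 2.576 (for α = 0.01, two-sided)
z_β = 0.739 (for power = 0.77)
d = 0.61

n = ((2.576 + 0.739) / 0.61)²
n = (5.434)²
n ≈ 29.53
Round up to the next whole number: n = 30 pairs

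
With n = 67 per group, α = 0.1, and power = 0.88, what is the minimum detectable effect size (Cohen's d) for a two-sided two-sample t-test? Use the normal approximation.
d ≈ 0.49

Minimum detectable effect (two-sample t-test, normal approximation):
d = (z_{α/2} + z_β) / √(n/2)
d = (1.645 + 1.175) / √(67/2)
d = 2.820 / 5.788
d ≈ 0.49

By Cohen's convention (0.2 small / 0.5 medium / 0.8 large): small effect.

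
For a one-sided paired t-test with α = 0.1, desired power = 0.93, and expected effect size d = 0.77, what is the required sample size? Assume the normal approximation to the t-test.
n = 13 pairs

Sample size formula (paired t-test, normal approximation):
n = ((z_α + z_β) / d)²

z_α = 1.282 (for α = 0.1, one-sided)
z_β = 1.476 (for power = 0.93)
d = 0.77

n = ((1.282 + 1.476) / 0.77)²
n = (3.582)²
n ≈ 12.83
Round up to the next whole number: n = 13 pairs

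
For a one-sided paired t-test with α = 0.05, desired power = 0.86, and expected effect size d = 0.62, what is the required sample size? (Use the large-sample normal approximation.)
n = 20 pairs

Sample size formula (paired t-test, normal approximation):
n = ((z_α + z_β) / d)²

z_α = 1.645 (for α = 0.05, one-sided)
z_β = 1.080 (for power = 0.86)
d = 0.62

n = ((1.645 + 1.080) / 0.62)²
n = (4.395)²
n ≈ 19.32
Round up to the next whole number: n = 20 pairs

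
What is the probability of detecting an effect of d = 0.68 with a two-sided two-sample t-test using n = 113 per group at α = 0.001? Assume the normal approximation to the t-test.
Power ≈ 0.97

Power calculation (two-sample t-test, normal approximation):
z_β = d · √(n/2) - z_{α/2}
z_β = 0.68 · √(113/2) - 3.291
z_β = 0.68 · 7.517 - 3.291
z_β = 1.821

Power = Φ(z_β) = Φ(1.821) ≈ 0.966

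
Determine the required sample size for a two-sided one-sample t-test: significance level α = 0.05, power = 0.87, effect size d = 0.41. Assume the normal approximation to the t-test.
n = 57

Sample size formula (one-sample t-test, normal approximation):
n = ((z_{α/2} + z_β) / d)²

z_{α/2} = 1.960 (for α = 0.05, two-sided)
z_β = 1.126 (for power = 0.87)
d = 0.41

n = ((1.960 + 1.126) / 0.41)²
n = (7.527)²
n ≈ 56.66
Round up to the next whole number: n = 57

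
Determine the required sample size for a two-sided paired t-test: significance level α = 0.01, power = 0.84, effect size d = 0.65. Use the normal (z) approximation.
n = 31 pairs

Sample size formula (paired t-test, normal approximation):
n = ((z_{α/2} + z_β) / d)²

z_{α/2} = 2.576 (for α = 0.01, two-sided)
z_β = 0.994 (for power = 0.84)
d = 0.65

n = ((2.576 + 0.994) / 0.65)²
n = (5.492)²
n ≈ 30.16
Round up to the next whole number: n = 31 pairs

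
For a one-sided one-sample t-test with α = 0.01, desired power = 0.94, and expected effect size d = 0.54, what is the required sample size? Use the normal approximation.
n = 52

Sample size formula (one-sample t-test, normal approximation):
n = ((z_α + z_β) / d)²

z_α = 2.326 (for α = 0.01, one-sided)
z_β = 1.555 (for power = 0.94)
d = 0.54

n = ((2.326 + 1.555) / 0.54)²
n = (7.187)²
n ≈ 51.65
Round up to the next whole number: n = 52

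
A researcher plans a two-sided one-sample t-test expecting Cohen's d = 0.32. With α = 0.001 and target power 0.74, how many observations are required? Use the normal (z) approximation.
n = 152

Sample size formula (one-sample t-test, normal approximation):
n = ((z_{α/2} + z_β) / d)²

z_{α/2} = 3.291 (for α = 0.001, two-sided)
z_β = 0.643 (for power = 0.74)
d = 0.32

n = ((3.291 + 0.643) / 0.32)²
n = (12.294)²
n ≈ 151.14
Round up to the next whole number: n = 152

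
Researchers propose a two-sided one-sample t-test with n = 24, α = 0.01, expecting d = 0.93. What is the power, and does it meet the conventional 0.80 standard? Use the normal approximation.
Power ≈ 0.98; the study is adequately powered (power ≥ 0.80)

Power calculation (one-sample t-test, normal approximation):
z_β = d · √n - z_{α/2}
z_β = 0.93 · √24 - 2.576
z_β = 0.93 · 4.899 - 2.576
z_β = 1.980

Power = Φ(z_β) = Φ(1.980) ≈ 0.976

Effect size d = 0.93 is large by Cohen's convention (0.2/0.5/0.8).

Threshold: power ≥ 0.80 is conventionally adequate.
Power ≈ 0.98 → the study is adequately powered (power ≥ 0.80).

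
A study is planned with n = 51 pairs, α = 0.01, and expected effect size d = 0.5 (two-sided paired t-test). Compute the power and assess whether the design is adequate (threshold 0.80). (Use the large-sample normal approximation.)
Power ≈ 0.84; the study is adequately powered (power ≥ 0.80)

Power calculation (paired t-test, normal approximation):
z_β = d · √n - z_{α/2}
z_β = 0.5 · √51 - 2.576
z_β = 0.5 · 7.141 - 2.576
z_β = 0.995

Power = Φ(z_β) = Φ(0.995) ≈ 0.840

Effect size d = 0.5 is medium by Cohen's convention (0.2/0.5/0.8).

Threshold: power ≥ 0.80 is conventionally adequate.
Power ≈ 0.84 → the study is adequately powered (power ≥ 0.80).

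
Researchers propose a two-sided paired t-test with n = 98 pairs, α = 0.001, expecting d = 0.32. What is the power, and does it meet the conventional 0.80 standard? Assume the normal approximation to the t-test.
Power ≈ 0.45; the study is underpowered (power < 0.80)

Power calculation (paired t-test, normal approximation):
z_β = d · √n - z_{α/2}
z_β = 0.32 · √98 - 3.291
z_β = 0.32 · 9.899 - 3.291
z_β = -0.123

Power = Φ(z_β) = Φ(-0.123) ≈ 0.451

Effect size d = 0.32 is small by Cohen's convention (0.2/0.5/0.8).

Threshold: power ≥ 0.80 is conventionally adequate.
Power ≈ 0.45 → the study is underpowered (power < 0.80).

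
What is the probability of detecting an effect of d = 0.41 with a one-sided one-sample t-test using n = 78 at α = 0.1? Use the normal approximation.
Power ≈ 0.99

Power calculation (one-sample t-test, normal approximation):
z_β = d · √n - z_α
z_β = 0.41 · √78 - 1.282
z_β = 0.41 · 8.832 - 1.282
z_β = 2.339

Power = Φ(z_β) = Φ(2.339) ≈ 0.990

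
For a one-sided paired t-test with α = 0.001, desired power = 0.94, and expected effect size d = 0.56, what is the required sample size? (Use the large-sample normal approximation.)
n = 69 pairs

Sample size formula (paired t-test, normal approximation):
n = ((z_α + z_β) / d)²

z_α = 3.090 (for α = 0.001, one-sided)
z_β = 1.555 (for power = 0.94)
d = 0.56

n = ((3.090 + 1.555) / 0.56)²
n = (8.295)²
n ≈ 68.81
Round up to the next whole number: n = 69 pairs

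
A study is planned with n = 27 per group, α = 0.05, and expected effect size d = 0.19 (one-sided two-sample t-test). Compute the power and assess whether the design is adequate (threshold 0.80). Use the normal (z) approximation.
Power ≈ 0.17; the study is underpowered (power < 0.80)

Power calculation (two-sample t-test, normal approximation):
z_β = d · √(n/2) - z_α
z_β = 0.19 · √(27/2) - 1.645
z_β = 0.19 · 3.674 - 1.645
z_β = -0.947

Power = Φ(z_β) = Φ(-0.947) ≈ 0.172

Effect size d = 0.19 is very small by Cohen's convention (0.2/0.5/0.8).

Threshold: power ≥ 0.80 is conventionally adequate.
Power ≈ 0.17 → the study is underpowered (power < 0.80).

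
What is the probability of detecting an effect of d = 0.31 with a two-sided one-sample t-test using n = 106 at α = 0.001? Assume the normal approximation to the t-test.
Power ≈ 0.46

Power calculation (one-sample t-test, normal approximation):
z_β = d · √n - z_{α/2}
z_β = 0.31 · √106 - 3.291
z_β = 0.31 · 10.296 - 3.291
z_β = -0.099

Power = Φ(z_β) = Φ(-0.099) ≈ 0.461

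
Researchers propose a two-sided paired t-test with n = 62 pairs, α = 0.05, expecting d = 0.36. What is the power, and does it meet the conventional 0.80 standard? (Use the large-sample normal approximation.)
Power ≈ 0.81; the study is adequately powered (power ≥ 0.80)

Power calculation (paired t-test, normal approximation):
z_β = d · √n - z_{α/2}
z_β = 0.36 · √62 - 1.960
z_β = 0.36 · 7.874 - 1.960
z_β = 0.875

Power = Φ(z_β) = Φ(0.875) ≈ 0.809

Effect size d = 0.36 is small by Cohen's convention (0.2/0.5/0.8).

Threshold: power ≥ 0.80 is conventionally adequate.
Power ≈ 0.81 → the study is adequately powered (power ≥ 0.80).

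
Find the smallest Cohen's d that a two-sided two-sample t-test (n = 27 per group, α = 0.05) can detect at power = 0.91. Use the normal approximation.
d ≈ 0.90

Minimum detectable effect (two-sample t-test, normal approximation):
d = (z_{α/2} + z_β) / √(n/2)
d = (1.960 + 1.341) / √(27/2)
d = 3.301 / 3.674
d ≈ 0.90

By Cohen's convention (0.2 small / 0.5 medium / 0.8 large): large effect.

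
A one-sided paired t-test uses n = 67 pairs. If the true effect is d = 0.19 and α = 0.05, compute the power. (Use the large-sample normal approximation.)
Power ≈ 0.46

Power calculation (paired t-test, normal approximation):
z_β = d · √n - z_α
z_β = 0.19 · √67 - 1.645
z_β = 0.19 · 8.185 - 1.645
z_β = -0.090

Power = Φ(z_β) = Φ(-0.090) ≈ 0.464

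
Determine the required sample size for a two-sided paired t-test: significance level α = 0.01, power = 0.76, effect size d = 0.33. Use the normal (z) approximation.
n = 99 pairs

Sample size formula (paired t-test, normal approximation):
n = ((z_{α/2} + z_β) / d)²

z_{α/2} = 2.576 (for α = 0.01, two-sided)
z_β = 0.706 (for power = 0.76)
d = 0.33

n = ((2.576 + 0.706) / 0.33)²
n = (9.945)²
n ≈ 98.90
Round up to the next whole number: n = 99 pairs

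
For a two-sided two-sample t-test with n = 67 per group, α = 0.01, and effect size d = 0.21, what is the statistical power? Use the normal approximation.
Power ≈ 0.09

Power calculation (two-sample t-test, normal approximation):
z_β = d · √(n/2) - z_{α/2}
z_β = 0.21 · √(67/2) - 2.576
z_β = 0.21 · 5.788 - 2.576
z_β = -1.360

Power = Φ(z_β) = Φ(-1.360) ≈ 0.087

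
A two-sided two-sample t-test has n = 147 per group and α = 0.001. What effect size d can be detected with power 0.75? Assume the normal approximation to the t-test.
d ≈ 0.46

Minimum detectable effect (two-sample t-test, normal approximation):
d = (z_{α/2} + z_β) / √(n/2)
d = (3.291 + 0.674) / √(147/2)
d = 3.965 / 8.573
d ≈ 0.46

By Cohen's convention (0.2 small / 0.5 medium / 0.8 large): small effect.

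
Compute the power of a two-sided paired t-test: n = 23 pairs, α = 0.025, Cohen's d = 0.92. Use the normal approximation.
Power ≈ 0.99

Power calculation (paired t-test, normal approximation):
z_β = d · √n - z_{α/2}
z_β = 0.92 · √23 - 2.241
z_β = 0.92 · 4.796 - 2.241
z_β = 2.171

Power = Φ(z_β) = Φ(2.171) ≈ 0.985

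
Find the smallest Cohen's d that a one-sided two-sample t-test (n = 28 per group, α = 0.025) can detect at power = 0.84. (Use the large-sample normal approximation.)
d ≈ 0.79

Minimum detectable effect (two-sample t-test, normal approximation):
d = (z_α + z_β) / √(n/2)
d = (1.960 + 0.994) / √(28/2)
d = 2.954 / 3.742
d ≈ 0.79

By Cohen's convention (0.2 small / 0.5 medium / 0.8 large): medium effect.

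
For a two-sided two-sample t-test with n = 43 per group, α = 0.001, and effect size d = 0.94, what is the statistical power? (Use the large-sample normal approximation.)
Power ≈ 0.86

Power calculation (two-sample t-test, normal approximation):
z_β = d · √(n/2) - z_{α/2}
z_β = 0.94 · √(43/2) - 3.291
z_β = 0.94 · 4.637 - 3.291
z_β = 1.068

Power = Φ(z_β) = Φ(1.068) ≈ 0.857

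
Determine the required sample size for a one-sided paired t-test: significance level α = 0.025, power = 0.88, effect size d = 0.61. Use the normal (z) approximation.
n = 27 pairs

Sample size formula (paired t-test, normal approximation):
n = ((z_α + z_β) / d)²

z_α = 1.960 (for α = 0.025, one-sided)
z_β = 1.175 (for power = 0.88)
d = 0.61

n = ((1.960 + 1.175) / 0.61)²
n = (5.139)²
n ≈ 26.41
Round up to the next whole number: n = 27 pairs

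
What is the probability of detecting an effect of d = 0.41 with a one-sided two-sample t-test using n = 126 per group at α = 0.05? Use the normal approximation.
Power ≈ 0.95

Power calculation (two-sample t-test, normal approximation):
z_β = d · √(n/2) - z_α
z_β = 0.41 · √(126/2) - 1.645
z_β = 0.41 · 7.937 - 1.645
z_β = 1.609

Power = Φ(z_β) = Φ(1.609) ≈ 0.946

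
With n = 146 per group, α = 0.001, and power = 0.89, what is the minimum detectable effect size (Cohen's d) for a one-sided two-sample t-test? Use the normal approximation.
d ≈ 0.51

Minimum detectable effect (two-sample t-test, normal approximation):
d = (z_α + z_β) / √(n/2)
d = (3.090 + 1.227) / √(146/2)
d = 4.317 / 8.544
d ≈ 0.51

By Cohen's convention (0.2 small / 0.5 medium / 0.8 large): medium effect.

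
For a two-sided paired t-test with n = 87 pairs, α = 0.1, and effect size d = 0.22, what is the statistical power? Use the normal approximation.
Power ≈ 0.66

Power calculation (paired t-test, normal approximation):
z_β = d · √n - z_{α/2}
z_β = 0.22 · √87 - 1.645
z_β = 0.22 · 9.327 - 1.645
z_β = 0.407

Power = Φ(z_β) = Φ(0.407) ≈ 0.658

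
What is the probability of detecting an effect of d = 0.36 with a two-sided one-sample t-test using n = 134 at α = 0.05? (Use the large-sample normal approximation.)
Power ≈ 0.99

Power calculation (one-sample t-test, normal approximation):
z_β = d · √n - z_{α/2}
z_β = 0.36 · √134 - 1.960
z_β = 0.36 · 11.576 - 1.960
z_β = 2.207

Power = Φ(z_β) = Φ(2.207) ≈ 0.986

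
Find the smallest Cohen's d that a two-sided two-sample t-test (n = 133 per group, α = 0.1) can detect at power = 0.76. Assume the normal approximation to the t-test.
d ≈ 0.29

Minimum detectable effect (two-sample t-test, normal approximation):
d = (z_{α/2} + z_β) / √(n/2)
d = (1.645 + 0.706) / √(133/2)
d = 2.351 / 8.155
d ≈ 0.29

By Cohen's convention (0.2 small / 0.5 medium / 0.8 large): small effect.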